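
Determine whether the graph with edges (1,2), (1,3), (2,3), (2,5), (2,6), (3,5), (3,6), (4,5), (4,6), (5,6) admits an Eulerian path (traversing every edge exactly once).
Yes — and in fact it has an Eulerian circuit (the graph is connected and all 6 vertices have even degree)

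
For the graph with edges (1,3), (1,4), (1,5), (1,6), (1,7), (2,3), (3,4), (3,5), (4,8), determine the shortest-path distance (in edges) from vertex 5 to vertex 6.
2 (path: 5 -> 1 -> 6, 2 edges)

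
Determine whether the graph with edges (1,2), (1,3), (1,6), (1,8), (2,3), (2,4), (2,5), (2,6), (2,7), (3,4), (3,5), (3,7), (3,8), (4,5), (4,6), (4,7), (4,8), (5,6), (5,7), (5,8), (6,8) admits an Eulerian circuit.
No (2 vertices have odd degree: {6, 8}; Eulerian circuit requires 0)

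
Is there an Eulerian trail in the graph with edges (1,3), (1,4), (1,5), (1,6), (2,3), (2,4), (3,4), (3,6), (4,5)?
Yes — and in fact it has an Eulerian circuit (the graph is connected and all 6 vertices have even degree)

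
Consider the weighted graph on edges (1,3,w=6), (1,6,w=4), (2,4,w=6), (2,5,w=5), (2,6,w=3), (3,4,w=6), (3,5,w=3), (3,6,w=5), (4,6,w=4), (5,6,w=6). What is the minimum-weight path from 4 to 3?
6 (path: 4 -> 3; weights 6 = 6)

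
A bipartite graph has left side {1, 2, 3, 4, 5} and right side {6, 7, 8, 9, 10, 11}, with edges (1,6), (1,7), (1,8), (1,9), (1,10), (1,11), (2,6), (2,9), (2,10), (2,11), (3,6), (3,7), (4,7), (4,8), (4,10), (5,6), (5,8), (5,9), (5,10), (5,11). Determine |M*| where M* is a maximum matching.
5 (matching: (1,11), (2,10), (3,7), (4,8), (5,9); upper bound min(|L|,|R|) = min(5,6) = 5)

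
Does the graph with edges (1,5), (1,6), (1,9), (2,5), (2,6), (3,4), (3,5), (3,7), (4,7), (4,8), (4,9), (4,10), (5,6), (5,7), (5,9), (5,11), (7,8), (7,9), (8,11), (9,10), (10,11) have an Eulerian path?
No (10 vertices have odd degree: {1, 3, 4, 5, 6, 7, 8, 9, 10, 11}; Eulerian path requires 0 or 2)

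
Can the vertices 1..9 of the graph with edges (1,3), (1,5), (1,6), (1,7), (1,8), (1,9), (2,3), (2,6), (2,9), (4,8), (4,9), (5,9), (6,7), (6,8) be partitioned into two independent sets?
No (odd cycle of length 3: 9 -> 1 -> 5 -> 9)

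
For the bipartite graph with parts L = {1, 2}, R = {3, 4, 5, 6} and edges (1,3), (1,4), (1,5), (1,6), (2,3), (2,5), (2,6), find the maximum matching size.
2 (matching: (1,6), (2,5); upper bound min(|L|,|R|) = min(2,4) = 2)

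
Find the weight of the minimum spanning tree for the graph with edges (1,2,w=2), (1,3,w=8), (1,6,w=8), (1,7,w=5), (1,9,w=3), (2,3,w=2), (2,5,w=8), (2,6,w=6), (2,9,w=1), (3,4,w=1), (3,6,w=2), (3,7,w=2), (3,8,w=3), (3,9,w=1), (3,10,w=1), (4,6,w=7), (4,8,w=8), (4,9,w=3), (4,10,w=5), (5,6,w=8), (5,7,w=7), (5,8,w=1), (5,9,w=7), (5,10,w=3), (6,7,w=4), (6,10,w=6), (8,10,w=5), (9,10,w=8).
14 (MST edges: (1,2,w=2), (2,9,w=1), (3,4,w=1), (3,6,w=2), (3,7,w=2), (3,8,w=3), (3,9,w=1), (3,10,w=1), (5,8,w=1); sum of weights 2 + 1 + 1 + 2 + 2 + 3 + 1 + 1 + 1 = 14)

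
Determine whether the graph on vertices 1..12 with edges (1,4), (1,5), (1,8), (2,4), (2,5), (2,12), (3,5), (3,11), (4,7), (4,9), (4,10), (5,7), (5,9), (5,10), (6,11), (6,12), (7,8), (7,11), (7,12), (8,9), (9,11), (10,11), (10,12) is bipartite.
Yes. Partition: {1, 2, 3, 6, 7, 9, 10}, {4, 5, 8, 11, 12}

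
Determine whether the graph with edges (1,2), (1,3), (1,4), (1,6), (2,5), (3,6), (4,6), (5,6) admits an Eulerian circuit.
Yes (the graph is connected and all 6 vertices have even degree)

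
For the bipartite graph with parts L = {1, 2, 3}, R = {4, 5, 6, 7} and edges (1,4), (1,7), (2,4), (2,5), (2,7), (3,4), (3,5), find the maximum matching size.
3 (matching: (1,7), (2,5), (3,4); upper bound min(|L|,|R|) = min(3,4) = 3)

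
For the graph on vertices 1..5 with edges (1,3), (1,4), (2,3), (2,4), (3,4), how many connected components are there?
2 (components: {1, 2, 3, 4}, {5})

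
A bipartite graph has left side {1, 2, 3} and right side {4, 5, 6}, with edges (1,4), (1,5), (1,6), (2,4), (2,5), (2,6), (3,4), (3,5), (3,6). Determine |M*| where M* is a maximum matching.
3 (matching: (1,6), (2,5), (3,4); upper bound min(|L|,|R|) = min(3,3) = 3)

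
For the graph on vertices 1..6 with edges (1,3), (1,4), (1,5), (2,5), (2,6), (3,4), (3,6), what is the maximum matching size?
3 (matching: (1,5), (2,6), (3,4); upper bound floor(n/2) = floor(6/2) = 3)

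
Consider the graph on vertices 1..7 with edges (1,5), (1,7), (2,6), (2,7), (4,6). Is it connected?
No, it has 2 components: {1, 2, 4, 5, 6, 7}, {3}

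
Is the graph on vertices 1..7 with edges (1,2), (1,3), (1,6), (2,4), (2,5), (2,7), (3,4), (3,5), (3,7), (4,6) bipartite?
Yes. Partition: {1, 4, 5, 7}, {2, 3, 6}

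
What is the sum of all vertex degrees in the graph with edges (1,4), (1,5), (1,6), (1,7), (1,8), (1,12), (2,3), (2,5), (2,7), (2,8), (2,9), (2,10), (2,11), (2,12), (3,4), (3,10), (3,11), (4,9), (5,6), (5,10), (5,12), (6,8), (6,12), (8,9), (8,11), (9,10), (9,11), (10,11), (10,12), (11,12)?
60 (handshake: sum of degrees = 2|E| = 2 x 30 = 60)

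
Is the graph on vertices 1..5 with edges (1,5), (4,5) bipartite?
Yes. Partition: {1, 2, 3, 4}, {5}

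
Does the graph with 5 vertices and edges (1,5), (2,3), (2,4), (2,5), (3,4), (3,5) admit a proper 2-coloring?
No (odd cycle of length 3: 3 -> 5 -> 2 -> 3)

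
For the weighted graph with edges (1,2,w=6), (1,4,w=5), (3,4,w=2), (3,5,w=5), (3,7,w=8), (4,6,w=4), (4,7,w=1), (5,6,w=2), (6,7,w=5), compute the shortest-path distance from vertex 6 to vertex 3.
6 (path: 6 -> 4 -> 3; weights 4 + 2 = 6)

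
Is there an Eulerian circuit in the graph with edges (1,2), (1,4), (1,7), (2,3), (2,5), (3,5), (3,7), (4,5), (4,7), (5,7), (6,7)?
No (6 vertices have odd degree: {1, 2, 3, 4, 6, 7}; Eulerian circuit requires 0)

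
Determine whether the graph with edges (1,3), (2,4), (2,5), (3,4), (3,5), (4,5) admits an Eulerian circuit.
No (4 vertices have odd degree: {1, 3, 4, 5}; Eulerian circuit requires 0)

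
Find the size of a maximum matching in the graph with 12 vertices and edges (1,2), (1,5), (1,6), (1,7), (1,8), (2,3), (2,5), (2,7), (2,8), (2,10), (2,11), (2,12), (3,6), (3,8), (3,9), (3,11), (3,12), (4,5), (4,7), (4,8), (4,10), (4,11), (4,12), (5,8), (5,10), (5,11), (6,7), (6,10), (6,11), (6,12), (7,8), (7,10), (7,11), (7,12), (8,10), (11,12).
6 (matching: (1,8), (2,10), (3,9), (4,12), (5,11), (6,7); upper bound floor(n/2) = floor(12/2) = 6)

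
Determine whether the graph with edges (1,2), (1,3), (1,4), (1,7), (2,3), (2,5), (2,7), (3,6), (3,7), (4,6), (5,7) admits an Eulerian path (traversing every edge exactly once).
Yes — and in fact it has an Eulerian circuit (the graph is connected and all 7 vertices have even degree)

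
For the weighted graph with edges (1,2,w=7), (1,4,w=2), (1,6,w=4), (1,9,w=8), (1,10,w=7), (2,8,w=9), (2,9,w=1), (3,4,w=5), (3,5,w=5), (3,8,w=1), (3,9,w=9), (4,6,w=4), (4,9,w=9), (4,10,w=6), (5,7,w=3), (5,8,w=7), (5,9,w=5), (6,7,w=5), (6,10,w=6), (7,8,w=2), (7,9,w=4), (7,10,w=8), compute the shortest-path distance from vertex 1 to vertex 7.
9 (path: 1 -> 6 -> 7; weights 4 + 5 = 9)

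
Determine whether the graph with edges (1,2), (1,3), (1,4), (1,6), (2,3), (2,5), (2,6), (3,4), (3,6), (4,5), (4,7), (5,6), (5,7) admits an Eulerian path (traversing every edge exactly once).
Yes — and in fact it has an Eulerian circuit (the graph is connected and all 7 vertices have even degree)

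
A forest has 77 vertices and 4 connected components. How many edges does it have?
73 (Each of the 4 component trees on V_i vertices has V_i - 1 edges; summing gives V - C = 77 - 4 = 73)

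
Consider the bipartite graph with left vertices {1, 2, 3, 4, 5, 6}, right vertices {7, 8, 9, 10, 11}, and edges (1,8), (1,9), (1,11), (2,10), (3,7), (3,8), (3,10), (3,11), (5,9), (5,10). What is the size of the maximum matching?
4 (matching: (1,11), (2,10), (3,8), (5,9); upper bound min(|L|,|R|) = min(6,5) = 5)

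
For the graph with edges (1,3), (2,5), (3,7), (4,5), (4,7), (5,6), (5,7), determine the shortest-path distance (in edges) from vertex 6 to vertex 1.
4 (path: 6 -> 5 -> 7 -> 3 -> 1, 4 edges)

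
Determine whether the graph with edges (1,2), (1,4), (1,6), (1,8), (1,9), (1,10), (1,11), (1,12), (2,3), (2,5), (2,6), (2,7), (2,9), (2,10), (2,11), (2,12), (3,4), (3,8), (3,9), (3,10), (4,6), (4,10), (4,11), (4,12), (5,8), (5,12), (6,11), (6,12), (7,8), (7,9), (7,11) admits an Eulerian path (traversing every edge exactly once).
No (6 vertices have odd degree: {2, 3, 5, 6, 11, 12}; Eulerian path requires 0 or 2)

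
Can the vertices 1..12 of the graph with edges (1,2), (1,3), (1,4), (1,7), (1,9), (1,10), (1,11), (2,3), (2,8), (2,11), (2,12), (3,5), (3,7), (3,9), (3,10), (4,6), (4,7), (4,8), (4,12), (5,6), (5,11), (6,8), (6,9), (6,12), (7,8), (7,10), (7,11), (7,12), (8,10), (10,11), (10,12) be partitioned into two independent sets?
No (odd cycle of length 3: 2 -> 1 -> 3 -> 2)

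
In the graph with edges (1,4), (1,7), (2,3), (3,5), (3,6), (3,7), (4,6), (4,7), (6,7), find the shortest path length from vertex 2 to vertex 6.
2 (path: 2 -> 3 -> 6, 2 edges)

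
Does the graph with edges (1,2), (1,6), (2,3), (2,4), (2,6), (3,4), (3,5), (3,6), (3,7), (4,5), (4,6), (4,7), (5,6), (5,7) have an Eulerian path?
No (4 vertices have odd degree: {3, 4, 6, 7}; Eulerian path requires 0 or 2)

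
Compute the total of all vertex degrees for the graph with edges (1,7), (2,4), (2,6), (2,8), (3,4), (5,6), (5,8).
14 (handshake: sum of degrees = 2|E| = 2 x 7 = 14)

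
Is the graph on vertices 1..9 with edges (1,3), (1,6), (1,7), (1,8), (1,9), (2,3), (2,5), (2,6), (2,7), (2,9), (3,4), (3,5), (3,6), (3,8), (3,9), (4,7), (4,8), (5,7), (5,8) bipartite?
No (odd cycle of length 3: 3 -> 1 -> 8 -> 3)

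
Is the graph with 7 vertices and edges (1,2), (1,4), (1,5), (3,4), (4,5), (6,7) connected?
No, it has 2 components: {1, 2, 3, 4, 5}, {6, 7}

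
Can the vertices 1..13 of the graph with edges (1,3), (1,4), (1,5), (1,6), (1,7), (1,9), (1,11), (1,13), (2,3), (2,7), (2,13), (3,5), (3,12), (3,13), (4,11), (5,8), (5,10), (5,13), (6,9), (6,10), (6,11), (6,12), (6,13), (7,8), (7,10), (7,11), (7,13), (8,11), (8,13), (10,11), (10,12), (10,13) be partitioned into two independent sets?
No (odd cycle of length 3: 3 -> 1 -> 13 -> 3)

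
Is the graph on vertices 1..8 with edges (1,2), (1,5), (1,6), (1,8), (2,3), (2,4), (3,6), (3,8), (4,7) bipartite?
Yes. Partition: {1, 3, 4}, {2, 5, 6, 7, 8}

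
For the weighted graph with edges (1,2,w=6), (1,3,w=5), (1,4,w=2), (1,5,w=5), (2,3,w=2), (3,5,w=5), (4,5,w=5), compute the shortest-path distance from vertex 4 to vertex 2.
8 (path: 4 -> 1 -> 2; weights 2 + 6 = 8)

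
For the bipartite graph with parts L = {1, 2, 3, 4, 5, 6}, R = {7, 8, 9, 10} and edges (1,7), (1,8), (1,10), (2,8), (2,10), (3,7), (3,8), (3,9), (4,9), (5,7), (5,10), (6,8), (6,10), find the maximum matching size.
4 (matching: (1,10), (2,8), (3,9), (5,7); upper bound min(|L|,|R|) = min(6,4) = 4)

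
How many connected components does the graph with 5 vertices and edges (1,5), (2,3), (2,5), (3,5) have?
2 (components: {1, 2, 3, 5}, {4})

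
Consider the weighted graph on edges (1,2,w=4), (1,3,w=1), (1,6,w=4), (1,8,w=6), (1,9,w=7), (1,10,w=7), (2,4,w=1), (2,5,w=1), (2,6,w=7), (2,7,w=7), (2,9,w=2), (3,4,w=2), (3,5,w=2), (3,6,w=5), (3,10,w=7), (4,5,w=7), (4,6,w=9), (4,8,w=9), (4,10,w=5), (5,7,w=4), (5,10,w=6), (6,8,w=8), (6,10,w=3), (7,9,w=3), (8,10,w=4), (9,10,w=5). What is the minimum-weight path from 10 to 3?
7 (path: 10 -> 3; weights 7 = 7)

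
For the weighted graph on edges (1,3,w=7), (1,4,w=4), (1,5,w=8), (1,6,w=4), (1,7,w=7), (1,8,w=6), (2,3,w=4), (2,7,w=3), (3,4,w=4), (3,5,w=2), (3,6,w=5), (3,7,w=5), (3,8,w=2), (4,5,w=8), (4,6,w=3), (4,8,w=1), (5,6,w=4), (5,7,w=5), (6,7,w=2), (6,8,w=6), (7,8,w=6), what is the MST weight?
17 (MST edges: (1,6,w=4), (2,7,w=3), (3,5,w=2), (3,8,w=2), (4,6,w=3), (4,8,w=1), (6,7,w=2); sum of weights 4 + 3 + 2 + 2 + 3 + 1 + 2 = 17)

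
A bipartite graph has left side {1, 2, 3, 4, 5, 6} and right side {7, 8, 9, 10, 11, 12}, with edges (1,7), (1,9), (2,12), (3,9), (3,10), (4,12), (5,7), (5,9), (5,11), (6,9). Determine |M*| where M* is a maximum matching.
5 (matching: (1,7), (2,12), (3,10), (5,11), (6,9); upper bound min(|L|,|R|) = min(6,6) = 6)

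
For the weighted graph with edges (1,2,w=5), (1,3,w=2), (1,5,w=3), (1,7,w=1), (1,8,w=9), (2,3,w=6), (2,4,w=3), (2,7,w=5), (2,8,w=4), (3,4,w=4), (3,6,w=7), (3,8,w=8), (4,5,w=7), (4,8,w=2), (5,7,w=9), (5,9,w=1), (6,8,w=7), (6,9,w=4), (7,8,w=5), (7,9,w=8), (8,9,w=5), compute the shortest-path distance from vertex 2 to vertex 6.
11 (path: 2 -> 8 -> 6; weights 4 + 7 = 11)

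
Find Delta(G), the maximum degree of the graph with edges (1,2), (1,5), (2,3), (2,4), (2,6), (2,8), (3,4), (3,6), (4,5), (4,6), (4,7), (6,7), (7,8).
5 (attained at vertices 2, 4)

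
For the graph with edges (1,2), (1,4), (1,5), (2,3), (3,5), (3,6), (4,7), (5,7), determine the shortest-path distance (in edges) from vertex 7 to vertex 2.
3 (path: 7 -> 5 -> 3 -> 2, 3 edges)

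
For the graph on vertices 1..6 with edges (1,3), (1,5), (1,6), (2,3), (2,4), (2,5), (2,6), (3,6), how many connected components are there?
1 (components: {1, 2, 3, 4, 5, 6})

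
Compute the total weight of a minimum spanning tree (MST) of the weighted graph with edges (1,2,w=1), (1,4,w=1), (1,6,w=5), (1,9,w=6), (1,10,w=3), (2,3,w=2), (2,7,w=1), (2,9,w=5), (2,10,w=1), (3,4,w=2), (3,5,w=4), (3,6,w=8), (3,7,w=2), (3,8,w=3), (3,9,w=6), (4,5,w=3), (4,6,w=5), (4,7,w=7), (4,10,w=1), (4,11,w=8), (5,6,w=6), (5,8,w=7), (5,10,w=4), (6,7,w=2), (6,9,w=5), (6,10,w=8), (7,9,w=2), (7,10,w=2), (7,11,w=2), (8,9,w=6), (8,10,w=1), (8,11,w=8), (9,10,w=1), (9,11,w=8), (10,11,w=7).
15 (MST edges: (1,2,w=1), (1,4,w=1), (2,3,w=2), (2,7,w=1), (2,10,w=1), (4,5,w=3), (6,7,w=2), (7,11,w=2), (8,10,w=1), (9,10,w=1); sum of weights 1 + 1 + 2 + 1 + 1 + 3 + 2 + 2 + 1 + 1 = 15)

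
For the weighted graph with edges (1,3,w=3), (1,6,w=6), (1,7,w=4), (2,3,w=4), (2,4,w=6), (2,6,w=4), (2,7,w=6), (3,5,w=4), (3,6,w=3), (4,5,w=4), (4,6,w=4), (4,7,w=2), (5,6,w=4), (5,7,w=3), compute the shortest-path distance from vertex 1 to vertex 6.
6 (path: 1 -> 6; weights 6 = 6)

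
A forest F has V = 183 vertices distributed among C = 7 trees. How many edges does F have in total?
176 (Each of the 7 component trees on V_i vertices has V_i - 1 edges; summing gives V - C = 183 - 7 = 176)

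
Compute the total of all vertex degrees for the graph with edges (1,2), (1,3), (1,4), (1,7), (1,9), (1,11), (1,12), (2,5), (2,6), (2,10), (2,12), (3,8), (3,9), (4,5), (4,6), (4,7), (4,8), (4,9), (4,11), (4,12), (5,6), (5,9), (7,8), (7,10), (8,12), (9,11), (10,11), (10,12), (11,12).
58 (handshake: sum of degrees = 2|E| = 2 x 29 = 58)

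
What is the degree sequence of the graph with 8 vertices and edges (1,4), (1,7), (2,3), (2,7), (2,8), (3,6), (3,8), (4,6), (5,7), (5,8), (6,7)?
[4, 3, 3, 3, 3, 2, 2, 2] (degrees: deg(1)=2, deg(2)=3, deg(3)=3, deg(4)=2, deg(5)=2, deg(6)=3, deg(7)=4, deg(8)=3)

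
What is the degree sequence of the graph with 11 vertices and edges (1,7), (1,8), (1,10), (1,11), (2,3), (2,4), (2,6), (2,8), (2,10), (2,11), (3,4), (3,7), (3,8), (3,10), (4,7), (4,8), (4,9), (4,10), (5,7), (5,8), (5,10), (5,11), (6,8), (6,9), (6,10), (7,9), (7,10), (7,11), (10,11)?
[8, 7, 6, 6, 6, 5, 5, 4, 4, 4, 3] (degrees: deg(1)=4, deg(2)=6, deg(3)=5, deg(4)=6, deg(5)=4, deg(6)=4, deg(7)=7, deg(8)=6, deg(9)=3, deg(10)=8, deg(11)=5)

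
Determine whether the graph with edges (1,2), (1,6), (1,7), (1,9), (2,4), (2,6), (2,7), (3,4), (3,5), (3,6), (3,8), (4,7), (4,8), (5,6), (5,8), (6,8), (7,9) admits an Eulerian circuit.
No (2 vertices have odd degree: {5, 6}; Eulerian circuit requires 0)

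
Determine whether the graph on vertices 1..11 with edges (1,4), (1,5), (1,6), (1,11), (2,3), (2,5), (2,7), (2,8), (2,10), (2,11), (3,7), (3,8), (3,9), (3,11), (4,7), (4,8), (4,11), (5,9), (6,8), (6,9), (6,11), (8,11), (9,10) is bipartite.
No (odd cycle of length 3: 6 -> 1 -> 11 -> 6)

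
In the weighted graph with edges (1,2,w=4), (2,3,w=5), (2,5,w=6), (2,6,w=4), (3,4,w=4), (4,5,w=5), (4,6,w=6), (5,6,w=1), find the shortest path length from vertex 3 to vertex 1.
9 (path: 3 -> 2 -> 1; weights 5 + 4 = 9)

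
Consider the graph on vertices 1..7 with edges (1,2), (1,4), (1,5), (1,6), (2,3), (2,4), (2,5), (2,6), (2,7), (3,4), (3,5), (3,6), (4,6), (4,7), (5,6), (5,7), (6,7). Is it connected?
Yes (BFS from 1 visits [1, 2, 4, 5, 6, 3, 7] — all 7 vertices reached)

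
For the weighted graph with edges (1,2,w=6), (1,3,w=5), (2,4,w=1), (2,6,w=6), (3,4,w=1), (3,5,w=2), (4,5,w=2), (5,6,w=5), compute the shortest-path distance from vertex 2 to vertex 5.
3 (path: 2 -> 4 -> 5; weights 1 + 2 = 3)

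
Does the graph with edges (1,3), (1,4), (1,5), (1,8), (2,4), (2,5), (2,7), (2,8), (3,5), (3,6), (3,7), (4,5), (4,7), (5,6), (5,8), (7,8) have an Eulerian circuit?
Yes (the graph is connected and all 8 vertices have even degree)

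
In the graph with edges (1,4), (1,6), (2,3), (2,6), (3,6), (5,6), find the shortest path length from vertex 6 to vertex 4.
2 (path: 6 -> 1 -> 4, 2 edges)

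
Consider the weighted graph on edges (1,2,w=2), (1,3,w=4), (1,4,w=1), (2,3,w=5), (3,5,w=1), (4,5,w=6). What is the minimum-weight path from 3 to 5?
1 (path: 3 -> 5; weights 1 = 1)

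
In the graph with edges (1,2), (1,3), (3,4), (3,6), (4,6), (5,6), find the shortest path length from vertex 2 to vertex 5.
4 (path: 2 -> 1 -> 3 -> 6 -> 5, 4 edges)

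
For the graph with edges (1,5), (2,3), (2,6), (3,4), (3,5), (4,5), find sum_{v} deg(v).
12 (handshake: sum of degrees = 2|E| = 2 x 6 = 12)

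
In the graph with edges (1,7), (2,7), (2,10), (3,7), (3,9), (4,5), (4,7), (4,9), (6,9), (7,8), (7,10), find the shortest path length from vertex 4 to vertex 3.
2 (path: 4 -> 7 -> 3, 2 edges)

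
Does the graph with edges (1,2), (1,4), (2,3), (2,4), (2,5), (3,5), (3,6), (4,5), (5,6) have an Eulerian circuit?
No (2 vertices have odd degree: {3, 4}; Eulerian circuit requires 0)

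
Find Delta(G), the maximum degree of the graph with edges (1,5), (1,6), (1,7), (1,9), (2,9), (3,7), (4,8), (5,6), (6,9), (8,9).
4 (attained at vertices 1, 9)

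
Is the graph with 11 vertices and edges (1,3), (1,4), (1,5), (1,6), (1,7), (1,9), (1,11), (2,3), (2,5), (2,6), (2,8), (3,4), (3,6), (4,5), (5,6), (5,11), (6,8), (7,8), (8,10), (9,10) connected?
Yes (BFS from 1 visits [1, 3, 4, 5, 6, 7, 9, 11, 2, 8, 10] — all 11 vertices reached)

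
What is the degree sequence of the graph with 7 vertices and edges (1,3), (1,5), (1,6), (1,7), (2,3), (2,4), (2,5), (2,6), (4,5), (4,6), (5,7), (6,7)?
[4, 4, 4, 4, 3, 3, 2] (degrees: deg(1)=4, deg(2)=4, deg(3)=2, deg(4)=3, deg(5)=4, deg(6)=4, deg(7)=3)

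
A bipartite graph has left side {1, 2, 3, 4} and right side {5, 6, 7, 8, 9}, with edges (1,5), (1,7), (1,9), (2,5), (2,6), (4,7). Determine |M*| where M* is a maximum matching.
3 (matching: (1,9), (2,6), (4,7); upper bound min(|L|,|R|) = min(4,5) = 4)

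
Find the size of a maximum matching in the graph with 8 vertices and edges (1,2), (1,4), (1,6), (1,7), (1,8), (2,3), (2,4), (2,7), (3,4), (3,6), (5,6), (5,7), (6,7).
4 (matching: (1,8), (2,7), (3,4), (5,6); upper bound floor(n/2) = floor(8/2) = 4)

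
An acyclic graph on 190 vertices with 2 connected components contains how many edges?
188 (Each of the 2 component trees on V_i vertices has V_i - 1 edges; summing gives V - C = 190 - 2 = 188)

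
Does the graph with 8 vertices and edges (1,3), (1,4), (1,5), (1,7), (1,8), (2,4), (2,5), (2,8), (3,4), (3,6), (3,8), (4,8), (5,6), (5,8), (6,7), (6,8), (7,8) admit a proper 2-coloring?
No (odd cycle of length 3: 3 -> 1 -> 4 -> 3)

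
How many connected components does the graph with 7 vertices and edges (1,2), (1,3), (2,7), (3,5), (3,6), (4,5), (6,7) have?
1 (components: {1, 2, 3, 4, 5, 6, 7})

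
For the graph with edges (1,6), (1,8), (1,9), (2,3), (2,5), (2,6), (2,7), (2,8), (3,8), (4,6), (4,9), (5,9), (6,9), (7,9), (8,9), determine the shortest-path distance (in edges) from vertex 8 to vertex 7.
2 (path: 8 -> 2 -> 7, 2 edges)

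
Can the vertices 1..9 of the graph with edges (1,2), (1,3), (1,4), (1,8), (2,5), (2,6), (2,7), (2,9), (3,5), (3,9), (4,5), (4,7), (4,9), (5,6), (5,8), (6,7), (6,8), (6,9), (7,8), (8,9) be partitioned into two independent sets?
No (odd cycle of length 3: 5 -> 8 -> 6 -> 5)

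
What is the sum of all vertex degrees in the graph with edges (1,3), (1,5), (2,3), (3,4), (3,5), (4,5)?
12 (handshake: sum of degrees = 2|E| = 2 x 6 = 12)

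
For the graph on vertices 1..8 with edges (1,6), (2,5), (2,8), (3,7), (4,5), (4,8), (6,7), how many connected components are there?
2 (components: {1, 3, 6, 7}, {2, 4, 5, 8})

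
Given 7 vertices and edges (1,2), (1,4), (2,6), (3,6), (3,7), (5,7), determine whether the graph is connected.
Yes (BFS from 1 visits [1, 2, 4, 6, 3, 7, 5] — all 7 vertices reached)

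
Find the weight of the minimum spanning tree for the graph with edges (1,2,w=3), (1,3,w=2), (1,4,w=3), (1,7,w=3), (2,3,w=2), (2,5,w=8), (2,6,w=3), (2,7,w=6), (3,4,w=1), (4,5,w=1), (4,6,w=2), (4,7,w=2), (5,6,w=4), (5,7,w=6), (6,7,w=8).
10 (MST edges: (1,3,w=2), (2,3,w=2), (3,4,w=1), (4,5,w=1), (4,6,w=2), (4,7,w=2); sum of weights 2 + 2 + 1 + 1 + 2 + 2 = 10)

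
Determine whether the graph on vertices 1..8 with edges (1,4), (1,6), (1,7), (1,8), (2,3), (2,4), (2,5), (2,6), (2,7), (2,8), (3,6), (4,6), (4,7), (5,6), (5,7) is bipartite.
No (odd cycle of length 3: 7 -> 1 -> 4 -> 7)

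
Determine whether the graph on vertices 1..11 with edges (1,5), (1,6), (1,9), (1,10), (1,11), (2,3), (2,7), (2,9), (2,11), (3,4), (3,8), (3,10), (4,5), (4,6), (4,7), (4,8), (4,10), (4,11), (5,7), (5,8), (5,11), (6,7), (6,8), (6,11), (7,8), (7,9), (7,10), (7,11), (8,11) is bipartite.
No (odd cycle of length 3: 5 -> 1 -> 11 -> 5)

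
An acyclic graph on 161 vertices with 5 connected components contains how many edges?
156 (Each of the 5 component trees on V_i vertices has V_i - 1 edges; summing gives V - C = 161 - 5 = 156)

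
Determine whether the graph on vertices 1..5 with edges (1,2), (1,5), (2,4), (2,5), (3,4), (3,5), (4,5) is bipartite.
No (odd cycle of length 3: 5 -> 1 -> 2 -> 5)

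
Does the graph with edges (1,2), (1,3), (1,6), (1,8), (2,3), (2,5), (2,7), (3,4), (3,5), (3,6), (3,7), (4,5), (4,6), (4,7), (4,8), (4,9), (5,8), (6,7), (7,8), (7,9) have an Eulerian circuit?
Yes (the graph is connected and all 9 vertices have even degree)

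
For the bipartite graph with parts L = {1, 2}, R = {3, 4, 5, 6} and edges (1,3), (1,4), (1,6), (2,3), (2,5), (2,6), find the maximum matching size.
2 (matching: (1,6), (2,5); upper bound min(|L|,|R|) = min(2,4) = 2)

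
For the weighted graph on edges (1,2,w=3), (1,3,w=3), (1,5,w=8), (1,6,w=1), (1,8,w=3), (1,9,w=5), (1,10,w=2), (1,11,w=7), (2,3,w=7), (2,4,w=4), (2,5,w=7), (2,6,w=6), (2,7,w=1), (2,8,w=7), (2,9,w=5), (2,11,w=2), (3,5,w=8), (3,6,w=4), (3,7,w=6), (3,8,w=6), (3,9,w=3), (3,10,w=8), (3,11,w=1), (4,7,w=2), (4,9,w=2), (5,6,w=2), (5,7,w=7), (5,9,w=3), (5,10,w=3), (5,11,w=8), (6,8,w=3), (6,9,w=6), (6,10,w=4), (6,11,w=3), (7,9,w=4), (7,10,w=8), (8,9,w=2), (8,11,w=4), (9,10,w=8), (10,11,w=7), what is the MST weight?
18 (MST edges: (1,2,w=3), (1,6,w=1), (1,10,w=2), (2,7,w=1), (2,11,w=2), (3,11,w=1), (4,7,w=2), (4,9,w=2), (5,6,w=2), (8,9,w=2); sum of weights 3 + 1 + 2 + 1 + 2 + 1 + 2 + 2 + 2 + 2 = 18)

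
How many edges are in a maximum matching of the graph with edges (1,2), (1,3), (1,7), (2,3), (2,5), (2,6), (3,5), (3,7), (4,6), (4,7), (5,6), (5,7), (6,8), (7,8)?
4 (matching: (1,3), (2,5), (4,7), (6,8); upper bound floor(n/2) = floor(8/2) = 4)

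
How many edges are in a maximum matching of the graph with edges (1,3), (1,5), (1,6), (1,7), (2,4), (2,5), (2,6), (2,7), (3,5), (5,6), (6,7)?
3 (matching: (1,7), (2,6), (3,5); upper bound floor(n/2) = floor(7/2) = 3)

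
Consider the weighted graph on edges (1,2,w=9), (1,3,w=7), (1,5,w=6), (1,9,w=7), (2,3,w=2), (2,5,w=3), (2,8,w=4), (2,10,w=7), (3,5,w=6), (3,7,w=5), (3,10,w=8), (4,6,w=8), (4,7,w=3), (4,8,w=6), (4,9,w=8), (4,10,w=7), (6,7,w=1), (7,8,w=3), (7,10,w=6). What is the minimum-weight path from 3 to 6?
6 (path: 3 -> 7 -> 6; weights 5 + 1 = 6)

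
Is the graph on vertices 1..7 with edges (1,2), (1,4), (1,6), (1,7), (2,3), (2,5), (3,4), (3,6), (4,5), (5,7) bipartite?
Yes. Partition: {1, 3, 5}, {2, 4, 6, 7}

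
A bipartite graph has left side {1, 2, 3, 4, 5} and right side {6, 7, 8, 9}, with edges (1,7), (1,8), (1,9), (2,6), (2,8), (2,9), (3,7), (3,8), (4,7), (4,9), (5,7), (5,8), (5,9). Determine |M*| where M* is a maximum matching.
4 (matching: (1,9), (2,6), (3,7), (5,8); upper bound min(|L|,|R|) = min(5,4) = 4)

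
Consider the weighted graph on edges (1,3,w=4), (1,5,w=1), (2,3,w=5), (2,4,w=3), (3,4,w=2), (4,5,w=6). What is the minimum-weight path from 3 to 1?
4 (path: 3 -> 1; weights 4 = 4)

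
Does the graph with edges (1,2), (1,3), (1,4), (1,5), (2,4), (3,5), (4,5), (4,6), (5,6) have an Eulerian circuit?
Yes (the graph is connected and all 6 vertices have even degree)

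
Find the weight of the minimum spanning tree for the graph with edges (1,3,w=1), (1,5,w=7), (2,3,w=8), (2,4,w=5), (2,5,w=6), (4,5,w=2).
15 (MST edges: (1,3,w=1), (1,5,w=7), (2,4,w=5), (4,5,w=2); sum of weights 1 + 7 + 5 + 2 = 15)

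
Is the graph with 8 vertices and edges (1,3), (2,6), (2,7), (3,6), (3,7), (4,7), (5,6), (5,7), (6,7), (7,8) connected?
Yes (BFS from 1 visits [1, 3, 6, 7, 2, 5, 4, 8] — all 8 vertices reached)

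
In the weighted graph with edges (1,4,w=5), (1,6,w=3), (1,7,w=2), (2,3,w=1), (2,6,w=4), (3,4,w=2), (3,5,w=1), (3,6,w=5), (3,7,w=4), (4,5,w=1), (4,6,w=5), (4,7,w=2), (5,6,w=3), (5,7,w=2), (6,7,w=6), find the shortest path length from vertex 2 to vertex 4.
3 (path: 2 -> 3 -> 4; weights 1 + 2 = 3)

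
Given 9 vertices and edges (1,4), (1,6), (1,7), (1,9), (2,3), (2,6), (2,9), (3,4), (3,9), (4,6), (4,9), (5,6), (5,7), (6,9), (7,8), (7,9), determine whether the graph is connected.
Yes (BFS from 1 visits [1, 4, 6, 7, 9, 3, 2, 5, 8] — all 9 vertices reached)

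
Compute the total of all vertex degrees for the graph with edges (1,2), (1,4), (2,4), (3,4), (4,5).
10 (handshake: sum of degrees = 2|E| = 2 x 5 = 10)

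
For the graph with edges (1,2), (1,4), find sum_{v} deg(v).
4 (handshake: sum of degrees = 2|E| = 2 x 2 = 4)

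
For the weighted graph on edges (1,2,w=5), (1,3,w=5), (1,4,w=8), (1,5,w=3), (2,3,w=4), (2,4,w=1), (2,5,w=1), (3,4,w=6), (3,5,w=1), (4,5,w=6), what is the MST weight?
6 (MST edges: (1,5,w=3), (2,4,w=1), (2,5,w=1), (3,5,w=1); sum of weights 3 + 1 + 1 + 1 = 6)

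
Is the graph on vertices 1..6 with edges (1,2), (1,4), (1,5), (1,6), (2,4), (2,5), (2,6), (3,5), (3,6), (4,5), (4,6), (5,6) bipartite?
No (odd cycle of length 3: 2 -> 1 -> 4 -> 2)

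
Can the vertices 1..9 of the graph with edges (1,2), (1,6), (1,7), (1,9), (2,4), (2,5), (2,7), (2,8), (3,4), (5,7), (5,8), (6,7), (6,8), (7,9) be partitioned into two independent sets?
No (odd cycle of length 3: 9 -> 1 -> 7 -> 9)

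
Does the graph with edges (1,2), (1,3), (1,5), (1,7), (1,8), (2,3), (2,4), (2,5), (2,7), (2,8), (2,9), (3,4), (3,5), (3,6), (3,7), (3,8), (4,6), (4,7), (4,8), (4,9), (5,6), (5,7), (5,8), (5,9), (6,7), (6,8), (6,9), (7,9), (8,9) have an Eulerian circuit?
No (6 vertices have odd degree: {1, 2, 3, 5, 7, 8}; Eulerian circuit requires 0)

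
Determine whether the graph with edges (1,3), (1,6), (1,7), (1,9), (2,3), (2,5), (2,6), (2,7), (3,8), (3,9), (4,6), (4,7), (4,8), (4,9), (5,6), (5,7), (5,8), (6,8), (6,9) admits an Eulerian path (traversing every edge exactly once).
Yes — and in fact it has an Eulerian circuit (the graph is connected and all 9 vertices have even degree)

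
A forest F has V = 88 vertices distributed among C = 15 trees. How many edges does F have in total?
73 (Each of the 15 component trees on V_i vertices has V_i - 1 edges; summing gives V - C = 88 - 15 = 73)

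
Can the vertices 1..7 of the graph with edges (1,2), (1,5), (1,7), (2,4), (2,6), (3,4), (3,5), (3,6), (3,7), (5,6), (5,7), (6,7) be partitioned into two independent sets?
No (odd cycle of length 3: 7 -> 1 -> 5 -> 7)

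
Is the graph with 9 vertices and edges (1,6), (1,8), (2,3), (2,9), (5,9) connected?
No, it has 4 components: {1, 6, 8}, {2, 3, 5, 9}, {4}, {7}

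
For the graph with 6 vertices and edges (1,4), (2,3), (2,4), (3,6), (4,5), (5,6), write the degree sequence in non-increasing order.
[3, 2, 2, 2, 2, 1] (degrees: deg(1)=1, deg(2)=2, deg(3)=2, deg(4)=3, deg(5)=2, deg(6)=2)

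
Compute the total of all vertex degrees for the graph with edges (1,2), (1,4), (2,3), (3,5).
8 (handshake: sum of degrees = 2|E| = 2 x 4 = 8)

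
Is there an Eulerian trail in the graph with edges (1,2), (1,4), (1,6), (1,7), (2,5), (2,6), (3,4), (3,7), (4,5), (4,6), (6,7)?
Yes (the graph is connected and exactly 2 vertices have odd degree: {2, 7}; any Eulerian path must start and end at those)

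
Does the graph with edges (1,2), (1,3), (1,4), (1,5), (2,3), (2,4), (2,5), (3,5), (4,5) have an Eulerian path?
Yes (the graph is connected and exactly 2 vertices have odd degree: {3, 4}; any Eulerian path must start and end at those)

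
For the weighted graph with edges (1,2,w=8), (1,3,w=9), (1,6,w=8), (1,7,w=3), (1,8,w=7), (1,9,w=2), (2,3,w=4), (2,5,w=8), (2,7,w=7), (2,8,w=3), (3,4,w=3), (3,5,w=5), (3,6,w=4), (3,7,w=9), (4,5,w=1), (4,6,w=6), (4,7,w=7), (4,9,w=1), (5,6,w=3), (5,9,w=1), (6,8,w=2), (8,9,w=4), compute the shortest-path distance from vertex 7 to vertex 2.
7 (path: 7 -> 2; weights 7 = 7)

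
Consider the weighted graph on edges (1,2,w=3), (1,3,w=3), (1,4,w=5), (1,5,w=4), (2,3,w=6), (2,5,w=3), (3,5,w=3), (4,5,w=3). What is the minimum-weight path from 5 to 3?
3 (path: 5 -> 3; weights 3 = 3)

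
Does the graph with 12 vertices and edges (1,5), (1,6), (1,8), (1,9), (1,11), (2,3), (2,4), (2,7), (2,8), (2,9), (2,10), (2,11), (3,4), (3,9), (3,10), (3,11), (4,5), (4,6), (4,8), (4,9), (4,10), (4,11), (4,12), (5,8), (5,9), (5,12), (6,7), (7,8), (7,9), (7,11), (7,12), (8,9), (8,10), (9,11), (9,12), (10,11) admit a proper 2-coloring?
No (odd cycle of length 3: 8 -> 1 -> 5 -> 8)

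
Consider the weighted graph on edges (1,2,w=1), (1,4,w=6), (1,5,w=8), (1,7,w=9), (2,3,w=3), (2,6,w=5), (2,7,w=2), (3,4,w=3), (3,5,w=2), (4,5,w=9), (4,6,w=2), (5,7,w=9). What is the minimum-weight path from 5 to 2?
5 (path: 5 -> 3 -> 2; weights 2 + 3 = 5)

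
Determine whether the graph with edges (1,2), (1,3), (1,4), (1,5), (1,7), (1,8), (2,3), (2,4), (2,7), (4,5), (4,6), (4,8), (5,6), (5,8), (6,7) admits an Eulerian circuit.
No (4 vertices have odd degree: {4, 6, 7, 8}; Eulerian circuit requires 0)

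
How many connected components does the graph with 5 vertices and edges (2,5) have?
4 (components: {1}, {2, 5}, {3}, {4})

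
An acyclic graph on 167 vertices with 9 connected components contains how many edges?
158 (Each of the 9 component trees on V_i vertices has V_i - 1 edges; summing gives V - C = 167 - 9 = 158)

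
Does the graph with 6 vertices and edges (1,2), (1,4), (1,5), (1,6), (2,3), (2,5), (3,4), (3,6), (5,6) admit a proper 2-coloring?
No (odd cycle of length 3: 6 -> 1 -> 5 -> 6)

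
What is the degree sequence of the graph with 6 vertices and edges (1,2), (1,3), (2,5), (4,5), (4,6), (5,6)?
[3, 2, 2, 2, 2, 1] (degrees: deg(1)=2, deg(2)=2, deg(3)=1, deg(4)=2, deg(5)=3, deg(6)=2)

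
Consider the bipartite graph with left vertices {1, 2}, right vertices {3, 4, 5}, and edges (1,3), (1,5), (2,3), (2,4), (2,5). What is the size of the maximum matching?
2 (matching: (1,5), (2,4); upper bound min(|L|,|R|) = min(2,3) = 2)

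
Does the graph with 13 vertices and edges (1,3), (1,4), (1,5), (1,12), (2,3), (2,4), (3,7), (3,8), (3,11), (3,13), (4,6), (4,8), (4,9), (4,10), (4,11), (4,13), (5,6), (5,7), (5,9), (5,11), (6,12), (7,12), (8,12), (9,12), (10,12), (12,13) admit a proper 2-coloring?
Yes. Partition: {1, 2, 6, 7, 8, 9, 10, 11, 13}, {3, 4, 5, 12}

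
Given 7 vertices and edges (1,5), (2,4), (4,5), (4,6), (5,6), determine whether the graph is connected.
No, it has 3 components: {1, 2, 4, 5, 6}, {3}, {7}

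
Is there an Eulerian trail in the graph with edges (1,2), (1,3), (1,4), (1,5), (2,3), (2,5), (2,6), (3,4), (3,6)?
Yes — and in fact it has an Eulerian circuit (the graph is connected and all 6 vertices have even degree)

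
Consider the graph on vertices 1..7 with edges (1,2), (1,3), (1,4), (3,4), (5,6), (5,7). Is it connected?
No, it has 2 components: {1, 2, 3, 4}, {5, 6, 7}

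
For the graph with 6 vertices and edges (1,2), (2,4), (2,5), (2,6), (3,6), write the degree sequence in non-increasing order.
[4, 2, 1, 1, 1, 1] (degrees: deg(1)=1, deg(2)=4, deg(3)=1, deg(4)=1, deg(5)=1, deg(6)=2)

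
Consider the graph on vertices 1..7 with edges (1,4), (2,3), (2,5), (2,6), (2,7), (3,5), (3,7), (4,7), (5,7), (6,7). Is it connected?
Yes (BFS from 1 visits [1, 4, 7, 2, 3, 5, 6] — all 7 vertices reached)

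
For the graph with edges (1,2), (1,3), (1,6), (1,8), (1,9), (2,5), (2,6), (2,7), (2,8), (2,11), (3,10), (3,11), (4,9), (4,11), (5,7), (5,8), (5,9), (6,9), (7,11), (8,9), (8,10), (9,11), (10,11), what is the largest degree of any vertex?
6 (attained at vertices 2, 9, 11)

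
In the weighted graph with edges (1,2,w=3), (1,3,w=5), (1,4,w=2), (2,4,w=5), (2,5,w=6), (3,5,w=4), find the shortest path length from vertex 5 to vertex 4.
11 (path: 5 -> 2 -> 4; weights 6 + 5 = 11)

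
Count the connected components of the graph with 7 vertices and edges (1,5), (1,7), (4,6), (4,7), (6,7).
3 (components: {1, 4, 5, 6, 7}, {2}, {3})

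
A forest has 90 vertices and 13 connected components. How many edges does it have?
77 (Each of the 13 component trees on V_i vertices has V_i - 1 edges; summing gives V - C = 90 - 13 = 77)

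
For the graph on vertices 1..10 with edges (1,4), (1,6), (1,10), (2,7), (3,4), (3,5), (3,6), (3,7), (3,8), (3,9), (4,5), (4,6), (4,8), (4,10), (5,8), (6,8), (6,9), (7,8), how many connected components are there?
1 (components: {1, 2, 3, 4, 5, 6, 7, 8, 9, 10})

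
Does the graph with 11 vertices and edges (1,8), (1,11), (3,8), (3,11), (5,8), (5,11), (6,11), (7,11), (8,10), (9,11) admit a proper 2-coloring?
Yes. Partition: {1, 2, 3, 4, 5, 6, 7, 9, 10}, {8, 11}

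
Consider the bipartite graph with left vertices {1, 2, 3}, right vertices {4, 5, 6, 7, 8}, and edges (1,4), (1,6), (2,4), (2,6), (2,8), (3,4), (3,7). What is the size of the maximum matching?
3 (matching: (1,6), (2,8), (3,7); upper bound min(|L|,|R|) = min(3,5) = 3)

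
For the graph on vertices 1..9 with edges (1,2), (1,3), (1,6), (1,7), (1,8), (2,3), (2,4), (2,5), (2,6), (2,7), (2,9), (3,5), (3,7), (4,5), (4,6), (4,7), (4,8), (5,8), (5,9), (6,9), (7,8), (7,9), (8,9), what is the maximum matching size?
4 (matching: (1,6), (2,9), (4,5), (7,8); upper bound floor(n/2) = floor(9/2) = 4)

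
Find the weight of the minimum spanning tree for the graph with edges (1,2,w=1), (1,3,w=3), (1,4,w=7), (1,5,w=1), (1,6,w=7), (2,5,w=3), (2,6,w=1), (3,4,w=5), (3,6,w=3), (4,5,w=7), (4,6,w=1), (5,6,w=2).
7 (MST edges: (1,2,w=1), (1,3,w=3), (1,5,w=1), (2,6,w=1), (4,6,w=1); sum of weights 1 + 3 + 1 + 1 + 1 = 7)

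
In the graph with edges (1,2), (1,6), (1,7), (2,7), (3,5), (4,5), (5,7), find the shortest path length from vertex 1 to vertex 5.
2 (path: 1 -> 7 -> 5, 2 edges)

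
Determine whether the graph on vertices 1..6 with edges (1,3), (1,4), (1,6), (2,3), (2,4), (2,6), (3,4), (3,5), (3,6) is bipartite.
No (odd cycle of length 3: 3 -> 1 -> 4 -> 3)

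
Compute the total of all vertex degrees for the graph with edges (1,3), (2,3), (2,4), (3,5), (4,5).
10 (handshake: sum of degrees = 2|E| = 2 x 5 = 10)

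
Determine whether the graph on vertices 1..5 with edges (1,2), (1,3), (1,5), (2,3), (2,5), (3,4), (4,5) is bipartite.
No (odd cycle of length 3: 5 -> 1 -> 2 -> 5)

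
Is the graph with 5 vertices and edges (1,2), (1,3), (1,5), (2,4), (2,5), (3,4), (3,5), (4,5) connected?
Yes (BFS from 1 visits [1, 2, 3, 5, 4] — all 5 vertices reached)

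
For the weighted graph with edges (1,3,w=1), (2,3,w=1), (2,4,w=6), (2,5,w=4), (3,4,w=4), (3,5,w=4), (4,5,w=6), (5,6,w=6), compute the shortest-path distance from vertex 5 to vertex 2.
4 (path: 5 -> 2; weights 4 = 4)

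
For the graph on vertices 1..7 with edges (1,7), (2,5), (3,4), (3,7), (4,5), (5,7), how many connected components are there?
2 (components: {1, 2, 3, 4, 5, 7}, {6})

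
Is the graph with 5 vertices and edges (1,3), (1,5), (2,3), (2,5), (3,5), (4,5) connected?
Yes (BFS from 1 visits [1, 3, 5, 2, 4] — all 5 vertices reached)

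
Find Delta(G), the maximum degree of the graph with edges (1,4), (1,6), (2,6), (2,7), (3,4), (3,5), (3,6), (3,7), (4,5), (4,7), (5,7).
4 (attained at vertices 3, 4, 7)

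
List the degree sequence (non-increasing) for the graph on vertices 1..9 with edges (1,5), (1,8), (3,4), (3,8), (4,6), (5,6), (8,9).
[3, 2, 2, 2, 2, 2, 1, 0, 0] (degrees: deg(1)=2, deg(2)=0, deg(3)=2, deg(4)=2, deg(5)=2, deg(6)=2, deg(7)=0, deg(8)=3, deg(9)=1)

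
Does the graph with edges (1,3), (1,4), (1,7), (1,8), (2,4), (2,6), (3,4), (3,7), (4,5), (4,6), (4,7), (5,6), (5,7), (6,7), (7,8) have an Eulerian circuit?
No (2 vertices have odd degree: {3, 5}; Eulerian circuit requires 0)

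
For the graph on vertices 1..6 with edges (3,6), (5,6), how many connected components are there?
4 (components: {1}, {2}, {3, 5, 6}, {4})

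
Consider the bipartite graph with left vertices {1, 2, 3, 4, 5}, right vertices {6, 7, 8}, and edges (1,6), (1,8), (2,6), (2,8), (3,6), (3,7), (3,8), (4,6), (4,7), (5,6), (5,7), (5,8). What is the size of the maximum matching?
3 (matching: (1,8), (2,6), (3,7); upper bound min(|L|,|R|) = min(5,3) = 3)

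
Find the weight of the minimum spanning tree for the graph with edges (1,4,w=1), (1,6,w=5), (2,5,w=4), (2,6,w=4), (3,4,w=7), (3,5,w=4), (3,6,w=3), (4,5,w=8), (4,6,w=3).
15 (MST edges: (1,4,w=1), (2,5,w=4), (2,6,w=4), (3,6,w=3), (4,6,w=3); sum of weights 1 + 4 + 4 + 3 + 3 = 15)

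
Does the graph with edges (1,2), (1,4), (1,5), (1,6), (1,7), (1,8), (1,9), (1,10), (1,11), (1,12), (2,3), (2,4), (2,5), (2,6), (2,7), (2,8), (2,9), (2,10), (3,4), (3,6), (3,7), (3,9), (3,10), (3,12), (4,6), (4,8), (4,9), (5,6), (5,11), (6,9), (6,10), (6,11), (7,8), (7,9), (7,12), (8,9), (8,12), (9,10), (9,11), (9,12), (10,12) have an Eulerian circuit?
No (2 vertices have odd degree: {2, 3}; Eulerian circuit requires 0)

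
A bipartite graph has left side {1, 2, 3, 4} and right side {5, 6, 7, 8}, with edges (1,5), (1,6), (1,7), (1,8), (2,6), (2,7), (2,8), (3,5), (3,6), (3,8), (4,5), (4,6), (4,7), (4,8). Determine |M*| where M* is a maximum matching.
4 (matching: (1,8), (2,7), (3,6), (4,5); upper bound min(|L|,|R|) = min(4,4) = 4)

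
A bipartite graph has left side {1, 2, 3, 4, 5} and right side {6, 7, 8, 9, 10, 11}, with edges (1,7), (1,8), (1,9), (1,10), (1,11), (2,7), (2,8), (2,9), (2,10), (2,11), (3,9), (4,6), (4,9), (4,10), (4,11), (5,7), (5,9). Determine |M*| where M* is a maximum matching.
5 (matching: (1,11), (2,8), (3,9), (4,10), (5,7); upper bound min(|L|,|R|) = min(5,6) = 5)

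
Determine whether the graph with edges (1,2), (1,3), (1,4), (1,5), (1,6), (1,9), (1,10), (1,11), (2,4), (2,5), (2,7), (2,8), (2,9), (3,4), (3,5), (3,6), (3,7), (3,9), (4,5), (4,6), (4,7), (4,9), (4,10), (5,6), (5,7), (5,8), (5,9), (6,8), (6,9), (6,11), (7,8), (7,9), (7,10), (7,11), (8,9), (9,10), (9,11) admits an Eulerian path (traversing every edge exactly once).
Yes (the graph is connected and exactly 2 vertices have odd degree: {6, 8}; any Eulerian path must start and end at those)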